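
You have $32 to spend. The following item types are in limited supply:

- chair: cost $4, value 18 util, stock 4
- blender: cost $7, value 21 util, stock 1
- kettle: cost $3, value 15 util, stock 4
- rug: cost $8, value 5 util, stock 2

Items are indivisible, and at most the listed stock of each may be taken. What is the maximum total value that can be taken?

138 util

Top feasible selections:
- 4×chair + 1×blender + 3×kettle: cost 32, value 138
- 3×chair + 1×blender + 4×kettle: cost 31, value 135
Best: 138 util.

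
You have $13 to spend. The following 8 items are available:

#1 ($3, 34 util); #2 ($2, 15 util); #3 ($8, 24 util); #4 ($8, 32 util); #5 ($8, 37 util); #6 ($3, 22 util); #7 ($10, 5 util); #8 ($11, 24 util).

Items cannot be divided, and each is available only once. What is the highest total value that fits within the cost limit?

Check high-value combinations within $13:
- #1+#2+#5: cost 3+2+8=13, value 34+15+37=86
- #1+#2+#4: cost 3+2+8=13, value 34+15+32=81
- #2+#5+#6: cost 2+8+3=13, value 15+37+22=74
- #1+#2+#3: cost 3+2+8=13, value 34+15+24=73
Best: 86 util.

86 util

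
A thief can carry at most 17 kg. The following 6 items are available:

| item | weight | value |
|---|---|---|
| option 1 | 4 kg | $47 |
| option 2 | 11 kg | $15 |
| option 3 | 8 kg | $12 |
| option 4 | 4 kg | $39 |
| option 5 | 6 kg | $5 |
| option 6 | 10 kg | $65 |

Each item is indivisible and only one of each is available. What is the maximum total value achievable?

Check high-value combinations within 17 kg:
- option 1+option 6: weight 4+10=14, value 47+65=112
- option 4+option 6: weight 4+10=14, value 39+65=104
- option 1+option 3+option 4: weight 4+8+4=16, value 47+12+39=98
- option 1+option 4+option 5: weight 4+4+6=14, value 47+39+5=91
Best: $112.

$112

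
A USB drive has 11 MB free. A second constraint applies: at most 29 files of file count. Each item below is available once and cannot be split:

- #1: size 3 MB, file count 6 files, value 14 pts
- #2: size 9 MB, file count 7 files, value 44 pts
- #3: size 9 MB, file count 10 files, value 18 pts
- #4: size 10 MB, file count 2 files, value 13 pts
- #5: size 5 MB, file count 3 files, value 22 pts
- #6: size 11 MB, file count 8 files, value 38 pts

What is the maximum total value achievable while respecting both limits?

Feasible sets respecting both limits:
- #2: size 9, file count 7, value 44
- #6: size 11, file count 8, value 38
- #1+#5: size 8, file count 9, value 36
- #5: size 5, file count 3, value 22
Best: 44 pts.

44 pts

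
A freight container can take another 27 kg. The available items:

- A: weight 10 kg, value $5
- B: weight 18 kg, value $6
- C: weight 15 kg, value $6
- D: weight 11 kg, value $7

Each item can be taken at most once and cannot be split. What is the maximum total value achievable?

Check high-value combinations within 27 kg:
- C+D: weight 15+11=26, value 6+7=13
- A+D: weight 10+11=21, value 5+7=12
- A+C: weight 10+15=25, value 5+6=11
Best: $13.

$13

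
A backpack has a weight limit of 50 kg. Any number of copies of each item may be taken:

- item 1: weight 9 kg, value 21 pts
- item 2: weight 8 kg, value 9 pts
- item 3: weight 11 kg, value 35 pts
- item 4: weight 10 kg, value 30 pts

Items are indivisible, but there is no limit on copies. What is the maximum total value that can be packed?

Best value-per-unit is item 3 at 35/11; filling with it alone gives 4×35 = 140.
Optimal mix: 5×item 4 → weight 50, value 150.

150 pts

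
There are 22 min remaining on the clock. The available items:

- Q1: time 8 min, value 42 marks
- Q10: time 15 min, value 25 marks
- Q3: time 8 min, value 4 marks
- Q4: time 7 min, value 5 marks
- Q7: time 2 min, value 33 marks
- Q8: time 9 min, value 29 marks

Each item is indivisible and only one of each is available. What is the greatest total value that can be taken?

104 marks

Check high-value combinations within 22 min:
- Q1+Q7+Q8: time 8+2+9=19, value 42+33+29=104
- Q1+Q4+Q7: time 8+7+2=17, value 42+5+33=80
- Q1+Q3+Q7: time 8+8+2=18, value 42+4+33=79
- Q1+Q7: time 8+2=10, value 42+33=75
- Q1+Q8: time 8+9=17, value 42+29=71
Best: 104 marks.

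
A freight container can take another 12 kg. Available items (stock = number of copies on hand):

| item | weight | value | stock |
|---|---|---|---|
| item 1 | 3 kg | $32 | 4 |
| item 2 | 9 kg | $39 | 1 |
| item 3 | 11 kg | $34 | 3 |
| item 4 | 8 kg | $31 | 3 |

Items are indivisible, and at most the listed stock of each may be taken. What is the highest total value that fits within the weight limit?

Best selections within weight 12 and stock limits:
- 4×item 1: weight 12, value 128
- 3×item 1: weight 9, value 96
Best: $128.

$128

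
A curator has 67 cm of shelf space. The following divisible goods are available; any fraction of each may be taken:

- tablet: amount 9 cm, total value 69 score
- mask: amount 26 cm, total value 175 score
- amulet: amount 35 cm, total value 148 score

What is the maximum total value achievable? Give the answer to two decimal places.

379.31

Take in order of value per unit:
- tablet (69/9 per unit): all 9 → value 69, running total 69.00
- mask (175/26 per unit): all 26 → value 175, running total 244.00
- amulet (148/35 per unit): 32 of 35 → value 32×148/35 = 135.3143, running total 379.31
Total 379.31.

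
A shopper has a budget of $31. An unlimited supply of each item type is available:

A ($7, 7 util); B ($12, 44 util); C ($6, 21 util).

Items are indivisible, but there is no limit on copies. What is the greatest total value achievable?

Best value-per-unit is B at 44/12; filling with it alone gives 2×44 = 88.
Optimal mix: 2×B + 1×C → cost 30, value 109.

109 util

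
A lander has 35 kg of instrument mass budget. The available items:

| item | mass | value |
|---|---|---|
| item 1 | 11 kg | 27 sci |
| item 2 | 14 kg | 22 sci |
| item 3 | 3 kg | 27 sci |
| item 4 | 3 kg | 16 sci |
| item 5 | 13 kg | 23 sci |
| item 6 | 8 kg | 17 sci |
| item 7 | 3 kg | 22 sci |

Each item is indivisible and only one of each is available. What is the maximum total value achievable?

Check high-value combinations within 35 kg:
- item 1+item 3+item 4+item 5+item 7: mass 11+3+3+13+3=33, value 27+27+16+23+22=115
- item 1+item 2+item 3+item 4+item 7: mass 11+14+3+3+3=34, value 27+22+27+16+22=114
- item 1+item 3+item 4+item 6+item 7: mass 11+3+3+8+3=28, value 27+27+16+17+22=109
- item 3+item 4+item 5+item 6+item 7: mass 3+3+13+8+3=30, value 27+16+23+17+22=105
- item 2+item 3+item 4+item 6+item 7: mass 14+3+3+8+3=31, value 22+27+16+17+22=104
Best: 115 sci.

115 sci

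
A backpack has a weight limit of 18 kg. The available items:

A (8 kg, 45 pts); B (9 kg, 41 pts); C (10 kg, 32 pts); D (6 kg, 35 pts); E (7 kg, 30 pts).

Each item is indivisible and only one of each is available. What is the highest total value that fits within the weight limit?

86 pts

This is a 0/1 knapsack; check combinations near the capacity.
- A+B: weight 8+9=17, value 45+41=86
- A+D: weight 8+6=14, value 45+35=80
- A+C: weight 8+10=18, value 45+32=77
Best: 86 pts.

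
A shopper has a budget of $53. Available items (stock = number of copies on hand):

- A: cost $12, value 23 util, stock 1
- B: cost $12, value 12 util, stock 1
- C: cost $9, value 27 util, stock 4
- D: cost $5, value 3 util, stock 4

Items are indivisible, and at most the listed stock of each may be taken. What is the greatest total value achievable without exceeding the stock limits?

Top feasible selections:
- 1×A + 4×C + 1×D: cost 53, value 134
- 1×A + 4×C: cost 48, value 131
- 1×B + 4×C + 1×D: cost 53, value 123
- 1×B + 4×C: cost 48, value 120
Best: 134 util.

134 util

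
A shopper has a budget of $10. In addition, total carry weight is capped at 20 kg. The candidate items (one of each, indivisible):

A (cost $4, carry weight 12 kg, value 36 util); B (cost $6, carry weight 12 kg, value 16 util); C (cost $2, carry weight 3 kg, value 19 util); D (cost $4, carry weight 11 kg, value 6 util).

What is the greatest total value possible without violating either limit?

Feasible sets respecting both limits:
- A+C: cost 6, carry weight 15, value 55
- A: cost 4, carry weight 12, value 36
- B+C: cost 8, carry weight 15, value 35
- C+D: cost 6, carry weight 14, value 25
Best: 55 util.

55 util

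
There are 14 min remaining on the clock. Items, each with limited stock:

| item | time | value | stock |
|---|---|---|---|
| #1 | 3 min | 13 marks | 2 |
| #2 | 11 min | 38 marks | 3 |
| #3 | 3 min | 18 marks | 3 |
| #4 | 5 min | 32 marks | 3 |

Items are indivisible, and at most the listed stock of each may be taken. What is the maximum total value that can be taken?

86 marks

Best selections within time 14 and stock limits:
- 3×#3 + 1×#4: time 14, value 86
- 1×#3 + 2×#4: time 13, value 82
- 1×#1 + 2×#3 + 1×#4: time 14, value 81
- 1×#1 + 2×#4: time 13, value 77
Best: 86 marks.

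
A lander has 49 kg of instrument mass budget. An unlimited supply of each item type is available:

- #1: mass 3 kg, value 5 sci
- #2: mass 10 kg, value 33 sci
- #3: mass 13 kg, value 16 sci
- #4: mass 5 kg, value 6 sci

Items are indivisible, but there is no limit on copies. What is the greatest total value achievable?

147 sci

Best value-per-unit is #2 at 33/10; filling with it alone gives 4×33 = 132.
Optimal mix: 3×#1 + 4×#2 → mass 49, value 147.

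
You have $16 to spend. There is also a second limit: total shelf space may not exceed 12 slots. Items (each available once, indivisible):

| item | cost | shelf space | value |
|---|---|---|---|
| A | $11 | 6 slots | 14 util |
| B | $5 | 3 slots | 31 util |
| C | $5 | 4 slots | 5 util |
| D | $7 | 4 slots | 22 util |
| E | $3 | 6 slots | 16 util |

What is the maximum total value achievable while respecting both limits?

Feasible sets respecting both limits:
- B+D: cost 12, shelf space 7, value 53
- B+E: cost 8, shelf space 9, value 47
- A+B: cost 16, shelf space 9, value 45
- D+E: cost 10, shelf space 10, value 38
Best: 53 util.

53 util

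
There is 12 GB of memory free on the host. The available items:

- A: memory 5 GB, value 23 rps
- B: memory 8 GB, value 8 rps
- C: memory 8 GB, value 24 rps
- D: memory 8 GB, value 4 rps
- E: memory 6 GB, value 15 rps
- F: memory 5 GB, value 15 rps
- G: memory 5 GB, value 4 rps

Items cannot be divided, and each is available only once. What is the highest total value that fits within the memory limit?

38 rps

Check high-value combinations within 12 GB:
- A+F: memory 5+5=10, value 23+15=38
- A+E: memory 5+6=11, value 23+15=38
- E+F: memory 6+5=11, value 15+15=30
- A+G: memory 5+5=10, value 23+4=27
- C: memory 8, value 24
Best: 38 rps.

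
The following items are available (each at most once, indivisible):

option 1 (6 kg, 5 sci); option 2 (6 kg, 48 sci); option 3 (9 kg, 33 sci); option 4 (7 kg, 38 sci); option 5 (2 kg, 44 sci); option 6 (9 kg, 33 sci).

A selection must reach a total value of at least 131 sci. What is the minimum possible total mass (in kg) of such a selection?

Subsets with value ≥ 131, sorted by total mass:
- option 1+option 2+option 4+option 5: mass 21, value 135
- option 2+option 3+option 4+option 5: mass 24, value 163
Minimum mass: 21 kg.

21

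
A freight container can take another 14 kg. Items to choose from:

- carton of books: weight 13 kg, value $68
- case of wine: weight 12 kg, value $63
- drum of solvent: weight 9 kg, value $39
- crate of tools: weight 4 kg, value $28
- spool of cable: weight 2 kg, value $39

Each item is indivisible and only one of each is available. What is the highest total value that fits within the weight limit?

$102

Check high-value combinations within 14 kg:
- case of wine+spool of cable: weight 12+2=14, value 63+39=102
- drum of solvent+spool of cable: weight 9+2=11, value 39+39=78
- carton of books: weight 13, value 68
Best: $102.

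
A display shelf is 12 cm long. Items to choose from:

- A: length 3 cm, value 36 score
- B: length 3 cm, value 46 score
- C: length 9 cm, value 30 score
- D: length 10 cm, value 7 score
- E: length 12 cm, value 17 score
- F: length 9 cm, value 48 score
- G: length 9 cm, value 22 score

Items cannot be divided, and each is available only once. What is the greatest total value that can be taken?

94 score

Check high-value combinations within 12 cm:
- B+F: length 3+9=12, value 46+48=94
- A+F: length 3+9=12, value 36+48=84
- A+B: length 3+3=6, value 36+46=82
- B+C: length 3+9=12, value 46+30=76
- B+G: length 3+9=12, value 46+22=68
Best: 94 score.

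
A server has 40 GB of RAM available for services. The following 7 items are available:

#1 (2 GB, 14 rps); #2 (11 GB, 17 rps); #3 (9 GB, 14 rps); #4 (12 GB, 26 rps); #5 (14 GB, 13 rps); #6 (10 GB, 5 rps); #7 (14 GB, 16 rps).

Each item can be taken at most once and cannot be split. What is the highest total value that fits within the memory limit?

Check high-value combinations within 40 GB:
- #1+#2+#4+#7: memory 2+11+12+14=39, value 14+17+26+16=73
- #1+#2+#3+#4: memory 2+11+9+12=34, value 14+17+14+26=71
- #1+#3+#4+#7: memory 2+9+12+14=37, value 14+14+26+16=70
- #1+#2+#4+#5: memory 2+11+12+14=39, value 14+17+26+13=70
Best: 73 rps.

73 rps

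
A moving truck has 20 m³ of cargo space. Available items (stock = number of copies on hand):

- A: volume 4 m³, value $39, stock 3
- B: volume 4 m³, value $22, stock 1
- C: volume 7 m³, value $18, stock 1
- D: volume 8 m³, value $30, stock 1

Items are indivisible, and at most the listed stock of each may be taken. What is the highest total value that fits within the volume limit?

$147

Best selections within volume 20 and stock limits:
- 3×A + 1×D: volume 20, value 147
- 3×A + 1×B: volume 16, value 139
- 3×A + 1×C: volume 19, value 135
- 2×A + 1×B + 1×D: volume 20, value 130
Best: $147.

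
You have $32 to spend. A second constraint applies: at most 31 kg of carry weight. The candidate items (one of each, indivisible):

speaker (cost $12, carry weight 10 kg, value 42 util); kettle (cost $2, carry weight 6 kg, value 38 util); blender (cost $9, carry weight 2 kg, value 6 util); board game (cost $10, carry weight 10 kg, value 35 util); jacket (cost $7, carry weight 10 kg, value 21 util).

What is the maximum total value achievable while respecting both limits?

115 util

Feasible sets respecting both limits:
- speaker+kettle+board game: cost 24, carry weight 26, value 115
- speaker+kettle+blender+jacket: cost 30, carry weight 28, value 107
- speaker+kettle+jacket: cost 21, carry weight 26, value 101
- kettle+blender+board game+jacket: cost 28, carry weight 28, value 100
Best: 115 util.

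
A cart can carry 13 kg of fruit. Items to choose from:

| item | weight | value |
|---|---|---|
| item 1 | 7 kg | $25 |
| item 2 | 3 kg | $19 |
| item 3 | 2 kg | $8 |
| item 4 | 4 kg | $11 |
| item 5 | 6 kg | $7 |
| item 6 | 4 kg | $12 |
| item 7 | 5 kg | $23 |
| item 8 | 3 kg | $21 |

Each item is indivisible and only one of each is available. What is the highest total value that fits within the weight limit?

$71

This is a 0/1 knapsack; check combinations near the capacity.
- item 2+item 3+item 7+item 8: weight 3+2+5+3=13, value 19+8+23+21=71
- item 1+item 2+item 8: weight 7+3+3=13, value 25+19+21=65
- item 2+item 7+item 8: weight 3+5+3=11, value 19+23+21=63
- item 2+item 3+item 6+item 8: weight 3+2+4+3=12, value 19+8+12+21=60
Best: $71.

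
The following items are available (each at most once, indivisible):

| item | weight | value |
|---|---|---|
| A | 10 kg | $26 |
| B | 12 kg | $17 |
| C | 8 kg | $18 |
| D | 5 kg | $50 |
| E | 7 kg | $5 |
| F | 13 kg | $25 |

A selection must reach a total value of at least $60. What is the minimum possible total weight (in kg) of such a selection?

Subsets with value ≥ 60, sorted by total weight:
- C+D: weight 13, value 68
- A+D: weight 15, value 76
- B+D: weight 17, value 67
Minimum weight: 13 kg.

13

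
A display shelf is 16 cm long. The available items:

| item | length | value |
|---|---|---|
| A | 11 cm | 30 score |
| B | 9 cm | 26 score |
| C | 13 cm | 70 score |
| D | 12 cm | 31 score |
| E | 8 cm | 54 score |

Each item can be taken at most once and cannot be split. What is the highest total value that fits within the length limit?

70 score

Check high-value combinations within 16 cm:
- C: length 13, value 70
- E: length 8, value 54
- D: length 12, value 31
- A: length 11, value 30
- B: length 9, value 26
Best: 70 score.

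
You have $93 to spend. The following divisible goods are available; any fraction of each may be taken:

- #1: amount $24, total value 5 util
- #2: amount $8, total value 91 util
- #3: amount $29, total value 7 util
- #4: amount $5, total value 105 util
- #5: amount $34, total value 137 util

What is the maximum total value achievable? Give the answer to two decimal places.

Take in order of value per unit:
- #4 (105/5 per unit): all 5 → value 105, running total 105.00
- #2 (91/8 per unit): all 8 → value 91, running total 196.00
- #5 (137/34 per unit): all 34 → value 137, running total 333.00
- #3 (7/29 per unit): all 29 → value 7, running total 340.00
- #1 (5/24 per unit): 17 of 24 → value 17×5/24 = 3.5417, running total 343.54
Total 343.54.

343.54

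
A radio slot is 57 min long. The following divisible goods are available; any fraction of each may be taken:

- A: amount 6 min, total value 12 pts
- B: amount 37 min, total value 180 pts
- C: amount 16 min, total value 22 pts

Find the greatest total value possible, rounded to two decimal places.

Take in order of value per unit:
- B (180/37 per unit): all 37 → value 180, running total 180.00
- A (12/6 per unit): all 6 → value 12, running total 192.00
- C (22/16 per unit): 14 of 16 → value 14×22/16 = 19.2500, running total 211.25
Total 211.25.

211.25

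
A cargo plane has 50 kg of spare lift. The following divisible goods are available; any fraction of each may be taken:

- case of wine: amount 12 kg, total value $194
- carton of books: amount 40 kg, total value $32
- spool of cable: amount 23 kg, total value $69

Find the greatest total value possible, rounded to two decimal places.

Take in order of value per unit:
- case of wine (194/12 per unit): all 12 → value 194, running total 194.00
- spool of cable (69/23 per unit): all 23 → value 69, running total 263.00
- carton of books (32/40 per unit): 15 of 40 → value 15×32/40 = 12.0000, running total 275.00
Total 275.00.

275.00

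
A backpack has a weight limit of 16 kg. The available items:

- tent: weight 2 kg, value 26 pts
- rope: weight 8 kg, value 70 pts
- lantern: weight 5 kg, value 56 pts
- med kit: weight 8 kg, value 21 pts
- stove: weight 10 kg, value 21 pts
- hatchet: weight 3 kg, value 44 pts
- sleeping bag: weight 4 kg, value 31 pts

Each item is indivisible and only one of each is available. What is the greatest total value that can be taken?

This is a 0/1 knapsack; check combinations near the capacity.
- rope+lantern+hatchet: weight 8+5+3=16, value 70+56+44=170
- tent+lantern+hatchet+sleeping bag: weight 2+5+3+4=14, value 26+56+44+31=157
- tent+rope+lantern: weight 2+8+5=15, value 26+70+56=152
- rope+hatchet+sleeping bag: weight 8+3+4=15, value 70+44+31=145
Best: 170 pts.

170 pts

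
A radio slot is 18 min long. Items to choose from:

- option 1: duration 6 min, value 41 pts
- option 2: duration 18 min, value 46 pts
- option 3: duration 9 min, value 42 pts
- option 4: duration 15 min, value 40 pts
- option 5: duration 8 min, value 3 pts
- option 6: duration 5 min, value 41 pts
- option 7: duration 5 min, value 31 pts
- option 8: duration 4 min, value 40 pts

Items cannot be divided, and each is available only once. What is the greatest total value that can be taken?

Check high-value combinations within 18 min:
- option 3+option 6+option 8: duration 9+5+4=18, value 42+41+40=123
- option 1+option 6+option 8: duration 6+5+4=15, value 41+41+40=122
- option 1+option 6+option 7: duration 6+5+5=16, value 41+41+31=113
- option 3+option 7+option 8: duration 9+5+4=18, value 42+31+40=113
Best: 123 pts.

123 pts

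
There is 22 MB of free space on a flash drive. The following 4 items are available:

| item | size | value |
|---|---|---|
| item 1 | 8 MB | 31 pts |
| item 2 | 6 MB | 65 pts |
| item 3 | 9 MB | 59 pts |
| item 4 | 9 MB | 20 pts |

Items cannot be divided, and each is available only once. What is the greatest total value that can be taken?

Check high-value combinations within 22 MB:
- item 2+item 3: size 6+9=15, value 65+59=124
- item 1+item 2: size 8+6=14, value 31+65=96
- item 1+item 3: size 8+9=17, value 31+59=90
Best: 124 pts.

124 pts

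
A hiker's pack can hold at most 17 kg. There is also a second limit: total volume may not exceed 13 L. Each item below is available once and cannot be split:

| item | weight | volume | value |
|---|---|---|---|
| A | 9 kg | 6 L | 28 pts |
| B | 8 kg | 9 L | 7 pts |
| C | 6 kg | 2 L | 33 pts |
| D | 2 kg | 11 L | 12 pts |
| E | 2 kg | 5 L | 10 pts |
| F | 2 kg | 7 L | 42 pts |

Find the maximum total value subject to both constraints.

Feasible sets respecting both limits:
- C+F: weight 8, volume 9, value 75
- A+C+E: weight 17, volume 13, value 71
- A+F: weight 11, volume 13, value 70
Best: 75 pts.

75 pts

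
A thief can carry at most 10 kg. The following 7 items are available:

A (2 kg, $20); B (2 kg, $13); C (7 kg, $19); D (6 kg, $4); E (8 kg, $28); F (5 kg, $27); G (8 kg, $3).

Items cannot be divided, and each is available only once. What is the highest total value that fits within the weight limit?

$60

Check high-value combinations within 10 kg:
- A+B+F: weight 2+2+5=9, value 20+13+27=60
- A+E: weight 2+8=10, value 20+28=48
- A+F: weight 2+5=7, value 20+27=47
Best: $60.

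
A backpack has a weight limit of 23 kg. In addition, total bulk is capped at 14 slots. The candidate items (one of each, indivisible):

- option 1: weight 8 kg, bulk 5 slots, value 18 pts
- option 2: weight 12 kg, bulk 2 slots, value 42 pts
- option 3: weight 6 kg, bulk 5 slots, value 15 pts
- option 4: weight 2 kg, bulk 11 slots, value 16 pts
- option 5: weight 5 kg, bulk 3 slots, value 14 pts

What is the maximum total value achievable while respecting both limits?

71 pts

Feasible sets respecting both limits:
- option 2+option 3+option 5: weight 23, bulk 10, value 71
- option 1+option 2: weight 20, bulk 7, value 60
- option 2+option 4: weight 14, bulk 13, value 58
- option 2+option 3: weight 18, bulk 7, value 57
Best: 71 pts.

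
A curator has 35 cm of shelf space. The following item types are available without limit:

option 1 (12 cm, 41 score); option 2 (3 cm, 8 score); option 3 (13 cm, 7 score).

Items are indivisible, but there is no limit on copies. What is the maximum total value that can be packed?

Best value-per-unit is option 1 at 41/12; filling with it alone gives 2×41 = 82.
Optimal mix: 2×option 1 + 3×option 2 → length 33, value 106.

106 score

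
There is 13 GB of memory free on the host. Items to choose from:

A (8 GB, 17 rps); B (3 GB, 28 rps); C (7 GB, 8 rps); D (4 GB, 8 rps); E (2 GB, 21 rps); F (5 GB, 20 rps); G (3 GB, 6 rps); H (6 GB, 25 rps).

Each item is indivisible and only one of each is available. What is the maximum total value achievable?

Check high-value combinations within 13 GB:
- B+E+F+G: memory 3+2+5+3=13, value 28+21+20+6=75
- B+E+H: memory 3+2+6=11, value 28+21+25=74
- B+E+F: memory 3+2+5=10, value 28+21+20=69
- A+B+E: memory 8+3+2=13, value 17+28+21=66
- E+F+H: memory 2+5+6=13, value 21+20+25=66
Best: 75 rps.

75 rps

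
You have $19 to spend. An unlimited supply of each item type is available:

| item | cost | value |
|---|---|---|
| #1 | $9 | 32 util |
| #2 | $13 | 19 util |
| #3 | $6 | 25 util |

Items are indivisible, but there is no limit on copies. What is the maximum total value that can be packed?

Best value-per-unit is #3 at 25/6, and filling with it alone uses cost 3×6=18. No mix of the others beats 3×25 = 75.

75 util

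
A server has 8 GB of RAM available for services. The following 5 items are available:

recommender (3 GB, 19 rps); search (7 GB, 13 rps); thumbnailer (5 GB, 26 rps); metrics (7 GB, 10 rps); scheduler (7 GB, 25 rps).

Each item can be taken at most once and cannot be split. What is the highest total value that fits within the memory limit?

45 rps

Check high-value combinations within 8 GB:
- recommender+thumbnailer: memory 3+5=8, value 19+26=45
- thumbnailer: memory 5, value 26
- scheduler: memory 7, value 25
- recommender: memory 3, value 19
Best: 45 rps.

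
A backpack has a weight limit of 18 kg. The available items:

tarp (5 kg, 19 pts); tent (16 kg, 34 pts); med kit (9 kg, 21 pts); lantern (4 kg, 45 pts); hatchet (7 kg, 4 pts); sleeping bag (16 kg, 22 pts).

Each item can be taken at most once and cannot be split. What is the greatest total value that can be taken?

85 pts

Check high-value combinations within 18 kg:
- tarp+med kit+lantern: weight 5+9+4=18, value 19+21+45=85
- tarp+lantern+hatchet: weight 5+4+7=16, value 19+45+4=68
- med kit+lantern: weight 9+4=13, value 21+45=66
- tarp+lantern: weight 5+4=9, value 19+45=64
- lantern+hatchet: weight 4+7=11, value 45+4=49
Best: 85 pts.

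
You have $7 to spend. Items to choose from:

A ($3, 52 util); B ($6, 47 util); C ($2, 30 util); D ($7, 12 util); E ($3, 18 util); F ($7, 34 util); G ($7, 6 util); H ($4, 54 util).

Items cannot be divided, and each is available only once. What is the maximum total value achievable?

Check high-value combinations within $7:
- A+H: cost 3+4=7, value 52+54=106
- C+H: cost 2+4=6, value 30+54=84
- A+C: cost 3+2=5, value 52+30=82
- E+H: cost 3+4=7, value 18+54=72
- A+E: cost 3+3=6, value 52+18=70
Best: 106 util.

106 util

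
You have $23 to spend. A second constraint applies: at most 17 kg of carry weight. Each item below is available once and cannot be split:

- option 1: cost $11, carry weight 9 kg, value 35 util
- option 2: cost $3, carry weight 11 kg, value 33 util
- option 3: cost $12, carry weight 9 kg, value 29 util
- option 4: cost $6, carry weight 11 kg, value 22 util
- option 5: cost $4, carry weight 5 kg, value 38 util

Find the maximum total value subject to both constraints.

73 util

Feasible sets respecting both limits:
- option 1+option 5: cost 15, carry weight 14, value 73
- option 2+option 5: cost 7, carry weight 16, value 71
- option 3+option 5: cost 16, carry weight 14, value 67
Best: 73 util.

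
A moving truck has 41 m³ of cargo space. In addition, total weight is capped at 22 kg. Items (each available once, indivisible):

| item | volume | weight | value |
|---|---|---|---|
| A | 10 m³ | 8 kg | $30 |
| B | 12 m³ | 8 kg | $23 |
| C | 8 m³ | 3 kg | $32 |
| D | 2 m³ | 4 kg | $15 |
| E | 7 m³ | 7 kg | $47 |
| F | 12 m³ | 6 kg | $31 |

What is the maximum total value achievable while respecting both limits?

$125

Feasible sets respecting both limits:
- C+D+E+F: volume 29, weight 20, value 125
- A+C+D+E: volume 27, weight 22, value 124
- B+C+D+E: volume 29, weight 22, value 117
Best: $125.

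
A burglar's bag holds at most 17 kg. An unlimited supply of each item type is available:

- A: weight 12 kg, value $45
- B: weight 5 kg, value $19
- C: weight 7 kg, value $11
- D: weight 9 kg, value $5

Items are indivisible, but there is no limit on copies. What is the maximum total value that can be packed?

Best value-per-unit is B at 19/5; filling with it alone gives 3×19 = 57.
Optimal mix: 1×A + 1×B → weight 17, value 64.

$64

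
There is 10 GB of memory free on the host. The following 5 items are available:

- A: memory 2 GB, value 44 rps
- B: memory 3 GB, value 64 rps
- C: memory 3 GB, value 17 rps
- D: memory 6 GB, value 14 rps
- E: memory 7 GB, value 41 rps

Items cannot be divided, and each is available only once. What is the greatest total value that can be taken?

Check high-value combinations within 10 GB:
- A+B+C: memory 2+3+3=8, value 44+64+17=125
- A+B: memory 2+3=5, value 44+64=108
- B+E: memory 3+7=10, value 64+41=105
- A+E: memory 2+7=9, value 44+41=85
- B+C: memory 3+3=6, value 64+17=81
Best: 125 rps.

125 rps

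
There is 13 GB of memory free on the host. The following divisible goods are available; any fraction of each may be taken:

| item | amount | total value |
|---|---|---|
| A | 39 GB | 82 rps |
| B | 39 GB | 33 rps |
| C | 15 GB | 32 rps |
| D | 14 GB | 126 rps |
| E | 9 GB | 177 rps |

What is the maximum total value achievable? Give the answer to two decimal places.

Take in order of value per unit:
- E (177/9 per unit): all 9 → value 177, running total 177.00
- D (126/14 per unit): 4 of 14 → value 4×126/14 = 36.0000, running total 213.00
Total 213.00.

213.00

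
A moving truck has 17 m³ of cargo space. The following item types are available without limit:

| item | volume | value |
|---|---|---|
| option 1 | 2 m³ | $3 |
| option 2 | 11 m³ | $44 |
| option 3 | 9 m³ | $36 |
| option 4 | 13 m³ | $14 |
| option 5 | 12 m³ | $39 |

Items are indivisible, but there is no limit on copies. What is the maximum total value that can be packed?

Best value-per-unit is option 2 at 44/11; filling with it alone gives 1×44 = 44.
Optimal mix: 3×option 1 + 1×option 2 → volume 17, value 53.

$53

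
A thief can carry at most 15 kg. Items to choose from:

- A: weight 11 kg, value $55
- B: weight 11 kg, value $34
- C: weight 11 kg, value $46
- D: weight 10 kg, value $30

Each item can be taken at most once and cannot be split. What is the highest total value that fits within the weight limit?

Check high-value combinations within 15 kg:
- A: weight 11, value 55
- C: weight 11, value 46
- B: weight 11, value 34
- D: weight 10, value 30
Best: $55.

$55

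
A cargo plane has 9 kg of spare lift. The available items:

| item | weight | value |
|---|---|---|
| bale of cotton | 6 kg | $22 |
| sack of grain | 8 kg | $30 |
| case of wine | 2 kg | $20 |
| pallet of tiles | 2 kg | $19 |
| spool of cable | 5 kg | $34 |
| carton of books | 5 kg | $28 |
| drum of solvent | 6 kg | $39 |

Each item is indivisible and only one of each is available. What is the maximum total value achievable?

$73

Check high-value combinations within 9 kg:
- case of wine+pallet of tiles+spool of cable: weight 2+2+5=9, value 20+19+34=73
- case of wine+pallet of tiles+carton of books: weight 2+2+5=9, value 20+19+28=67
- case of wine+drum of solvent: weight 2+6=8, value 20+39=59
- pallet of tiles+drum of solvent: weight 2+6=8, value 19+39=58
- case of wine+spool of cable: weight 2+5=7, value 20+34=54
Best: $73.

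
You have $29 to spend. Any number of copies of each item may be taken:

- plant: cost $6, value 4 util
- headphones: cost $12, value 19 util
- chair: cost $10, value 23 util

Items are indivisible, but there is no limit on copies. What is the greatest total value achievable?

50 util

Best value-per-unit is chair at 23/10; filling with it alone gives 2×23 = 46.
Optimal mix: 1×plant + 2×chair → cost 26, value 50.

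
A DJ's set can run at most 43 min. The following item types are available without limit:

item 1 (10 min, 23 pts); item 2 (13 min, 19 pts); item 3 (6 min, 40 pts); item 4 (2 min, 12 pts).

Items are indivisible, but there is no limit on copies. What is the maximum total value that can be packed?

Best value-per-unit is item 3 at 40/6, and filling with it alone uses duration 7×6=42. No mix of the others beats 7×40 = 280.

280 pts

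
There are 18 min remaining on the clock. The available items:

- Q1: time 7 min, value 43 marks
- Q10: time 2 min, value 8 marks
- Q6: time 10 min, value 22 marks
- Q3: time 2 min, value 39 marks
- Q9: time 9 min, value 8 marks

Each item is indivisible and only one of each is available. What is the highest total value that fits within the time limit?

90 marks

Check high-value combinations within 18 min:
- Q1+Q10+Q3: time 7+2+2=11, value 43+8+39=90
- Q1+Q3+Q9: time 7+2+9=18, value 43+39+8=90
- Q1+Q3: time 7+2=9, value 43+39=82
- Q10+Q6+Q3: time 2+10+2=14, value 8+22+39=69
- Q1+Q6: time 7+10=17, value 43+22=65
Best: 90 marks.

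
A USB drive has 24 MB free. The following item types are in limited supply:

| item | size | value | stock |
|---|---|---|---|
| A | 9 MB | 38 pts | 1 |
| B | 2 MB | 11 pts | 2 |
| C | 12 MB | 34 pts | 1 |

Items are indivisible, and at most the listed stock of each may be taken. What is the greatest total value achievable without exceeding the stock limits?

83 pts

Best selections within size 24 and stock limits:
- 1×A + 1×B + 1×C: size 23, value 83
- 1×A + 1×C: size 21, value 72
Best: 83 pts.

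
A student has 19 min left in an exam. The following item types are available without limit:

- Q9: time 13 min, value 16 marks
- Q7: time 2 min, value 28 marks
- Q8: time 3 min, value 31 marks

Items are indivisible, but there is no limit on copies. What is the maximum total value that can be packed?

255 marks

Best value-per-unit is Q7 at 28/2; filling with it alone gives 9×28 = 252.
Optimal mix: 8×Q7 + 1×Q8 → time 19, value 255.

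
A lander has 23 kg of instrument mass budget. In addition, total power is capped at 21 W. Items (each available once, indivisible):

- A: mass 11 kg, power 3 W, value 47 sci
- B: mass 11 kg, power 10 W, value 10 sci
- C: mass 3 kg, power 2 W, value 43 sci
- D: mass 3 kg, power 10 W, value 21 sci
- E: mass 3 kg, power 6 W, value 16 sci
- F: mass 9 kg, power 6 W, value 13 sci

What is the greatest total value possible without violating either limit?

127 sci

Feasible sets respecting both limits:
- A+C+D+E: mass 20, power 21, value 127
- A+C+D: mass 17, power 15, value 111
- A+C+E: mass 17, power 11, value 106
- A+C+F: mass 23, power 11, value 103
Best: 127 sci.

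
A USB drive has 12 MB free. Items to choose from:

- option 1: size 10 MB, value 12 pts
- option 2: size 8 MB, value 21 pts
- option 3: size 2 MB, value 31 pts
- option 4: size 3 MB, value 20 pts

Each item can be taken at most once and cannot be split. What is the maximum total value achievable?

52 pts

This is a 0/1 knapsack; check combinations near the capacity.
- option 2+option 3: size 8+2=10, value 21+31=52
- option 3+option 4: size 2+3=5, value 31+20=51
- option 1+option 3: size 10+2=12, value 12+31=43
- option 2+option 4: size 8+3=11, value 21+20=41
- option 3: size 2, value 31
Best: 52 pts.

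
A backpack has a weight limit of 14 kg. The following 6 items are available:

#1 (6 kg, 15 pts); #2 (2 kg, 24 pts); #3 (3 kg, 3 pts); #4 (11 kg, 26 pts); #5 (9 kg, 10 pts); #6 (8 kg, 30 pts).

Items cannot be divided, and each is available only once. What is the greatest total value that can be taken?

57 pts

This is a 0/1 knapsack; check combinations near the capacity.
- #2+#3+#6: weight 2+3+8=13, value 24+3+30=57
- #2+#6: weight 2+8=10, value 24+30=54
- #2+#4: weight 2+11=13, value 24+26=50
- #1+#6: weight 6+8=14, value 15+30=45
Best: 57 pts.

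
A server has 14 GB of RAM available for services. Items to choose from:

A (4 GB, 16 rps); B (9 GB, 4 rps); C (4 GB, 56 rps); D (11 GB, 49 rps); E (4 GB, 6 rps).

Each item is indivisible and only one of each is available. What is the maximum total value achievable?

78 rps

Check high-value combinations within 14 GB:
- A+C+E: memory 4+4+4=12, value 16+56+6=78
- A+C: memory 4+4=8, value 16+56=72
- C+E: memory 4+4=8, value 56+6=62
- B+C: memory 9+4=13, value 4+56=60
- C: memory 4, value 56
Best: 78 rps.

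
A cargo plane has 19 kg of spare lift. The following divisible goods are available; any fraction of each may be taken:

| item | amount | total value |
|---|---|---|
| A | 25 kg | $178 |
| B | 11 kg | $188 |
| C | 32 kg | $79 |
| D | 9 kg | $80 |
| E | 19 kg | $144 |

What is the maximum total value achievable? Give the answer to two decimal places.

259.11

Take in order of value per unit:
- B (188/11 per unit): all 11 → value 188, running total 188.00
- D (80/9 per unit): 8 of 9 → value 8×80/9 = 71.1111, running total 259.11
Total 259.11.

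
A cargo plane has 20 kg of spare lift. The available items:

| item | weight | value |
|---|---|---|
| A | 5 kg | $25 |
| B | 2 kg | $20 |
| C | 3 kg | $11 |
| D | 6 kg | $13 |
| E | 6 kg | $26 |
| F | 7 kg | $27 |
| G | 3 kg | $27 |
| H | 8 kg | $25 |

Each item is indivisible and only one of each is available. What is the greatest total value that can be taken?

$110

Check high-value combinations within 20 kg:
- A+B+C+F+G: weight 5+2+3+7+3=20, value 25+20+11+27+27=110
- A+B+C+E+G: weight 5+2+3+6+3=19, value 25+20+11+26+27=109
- B+E+F+G: weight 2+6+7+3=18, value 20+26+27+27=100
- A+B+F+G: weight 5+2+7+3=17, value 25+20+27+27=99
- B+F+G+H: weight 2+7+3+8=20, value 20+27+27+25=99
Best: $110.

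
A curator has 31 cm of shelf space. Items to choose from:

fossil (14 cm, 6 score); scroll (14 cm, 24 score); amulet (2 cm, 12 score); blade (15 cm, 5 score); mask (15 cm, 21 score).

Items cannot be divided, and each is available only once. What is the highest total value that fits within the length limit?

Check high-value combinations within 31 cm:
- scroll+amulet+mask: length 14+2+15=31, value 24+12+21=57
- scroll+mask: length 14+15=29, value 24+21=45
- fossil+scroll+amulet: length 14+14+2=30, value 6+24+12=42
- scroll+amulet+blade: length 14+2+15=31, value 24+12+5=41
Best: 57 score.

57 score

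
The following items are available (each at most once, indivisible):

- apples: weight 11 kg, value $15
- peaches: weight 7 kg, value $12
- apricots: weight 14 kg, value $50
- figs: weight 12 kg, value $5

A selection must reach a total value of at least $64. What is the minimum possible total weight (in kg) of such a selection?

Subsets with value ≥ 64, sorted by total weight:
- apples+apricots: weight 25, value 65
- apples+peaches+apricots: weight 32, value 77
Minimum weight: 25 kg.

25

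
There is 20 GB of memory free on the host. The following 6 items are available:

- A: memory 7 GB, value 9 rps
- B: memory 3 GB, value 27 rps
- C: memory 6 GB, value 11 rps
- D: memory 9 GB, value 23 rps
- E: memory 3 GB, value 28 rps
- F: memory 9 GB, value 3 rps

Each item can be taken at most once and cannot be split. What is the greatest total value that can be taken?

Check high-value combinations within 20 GB:
- B+D+E: memory 3+9+3=15, value 27+23+28=78
- A+B+C+E: memory 7+3+6+3=19, value 9+27+11+28=75
- B+C+E: memory 3+6+3=12, value 27+11+28=66
- A+B+E: memory 7+3+3=13, value 9+27+28=64
Best: 78 rps.

78 rps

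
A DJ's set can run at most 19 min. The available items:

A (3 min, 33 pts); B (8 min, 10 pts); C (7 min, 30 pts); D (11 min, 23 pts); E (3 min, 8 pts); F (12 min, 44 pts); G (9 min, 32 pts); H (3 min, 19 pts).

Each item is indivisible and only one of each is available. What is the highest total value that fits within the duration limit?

This is a 0/1 knapsack; check combinations near the capacity.
- A+F+H: duration 3+12+3=18, value 33+44+19=96
- A+C+G: duration 3+7+9=19, value 33+30+32=95
- A+E+G+H: duration 3+3+9+3=18, value 33+8+32+19=92
Best: 96 pts.

96 pts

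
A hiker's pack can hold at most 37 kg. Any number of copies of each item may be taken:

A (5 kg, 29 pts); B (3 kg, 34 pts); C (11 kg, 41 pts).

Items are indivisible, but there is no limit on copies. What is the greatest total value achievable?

Best value-per-unit is B at 34/3, and filling with it alone uses weight 12×3=36. No mix of the others beats 12×34 = 408.

408 pts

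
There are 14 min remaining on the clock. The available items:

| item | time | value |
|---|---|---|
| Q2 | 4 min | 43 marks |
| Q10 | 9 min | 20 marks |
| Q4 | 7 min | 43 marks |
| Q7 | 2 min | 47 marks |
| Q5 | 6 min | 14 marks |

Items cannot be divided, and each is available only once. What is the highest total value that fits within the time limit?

Check high-value combinations within 14 min:
- Q2+Q4+Q7: time 4+7+2=13, value 43+43+47=133
- Q2+Q7+Q5: time 4+2+6=12, value 43+47+14=104
- Q2+Q7: time 4+2=6, value 43+47=90
Best: 133 marks.

133 marks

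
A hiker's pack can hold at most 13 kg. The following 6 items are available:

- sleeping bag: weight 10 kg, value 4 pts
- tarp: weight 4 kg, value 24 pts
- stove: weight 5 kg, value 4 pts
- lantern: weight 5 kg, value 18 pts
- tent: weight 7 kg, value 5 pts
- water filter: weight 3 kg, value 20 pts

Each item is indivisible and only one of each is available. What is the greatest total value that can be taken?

62 pts

This is a 0/1 knapsack; check combinations near the capacity.
- tarp+lantern+water filter: weight 4+5+3=12, value 24+18+20=62
- tarp+stove+water filter: weight 4+5+3=12, value 24+4+20=48
- tarp+water filter: weight 4+3=7, value 24+20=44
- tarp+lantern: weight 4+5=9, value 24+18=42
- stove+lantern+water filter: weight 5+5+3=13, value 4+18+20=42
Best: 62 pts.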